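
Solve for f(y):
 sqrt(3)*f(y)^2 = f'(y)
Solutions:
 f(y) = -1/(C1 + sqrt(3)*y)


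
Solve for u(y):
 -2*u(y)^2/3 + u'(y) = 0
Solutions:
 u(y) = -3/(C1 + 2*y)


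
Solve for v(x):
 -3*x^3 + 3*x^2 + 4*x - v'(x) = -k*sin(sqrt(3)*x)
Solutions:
 v(x) = C1 - sqrt(3)*k*cos(sqrt(3)*x)/3 - 3*x^4/4 + x^3 + 2*x^2


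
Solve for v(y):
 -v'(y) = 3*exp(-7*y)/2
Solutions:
 v(y) = C1 + 3*exp(-7*y)/14


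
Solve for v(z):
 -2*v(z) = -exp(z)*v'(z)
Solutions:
 v(z) = C1*exp(-2*exp(-z))


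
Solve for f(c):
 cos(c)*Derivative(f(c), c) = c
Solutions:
 f(c) = C1 + Integral(c/cos(c), c)


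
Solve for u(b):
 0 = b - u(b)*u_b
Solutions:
 u(b) = -sqrt(C1 + b^2)
 u(b) = sqrt(C1 + b^2)


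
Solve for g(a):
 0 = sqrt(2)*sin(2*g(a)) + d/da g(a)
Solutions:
 g(a) = pi - acos((-C1 - exp(4*sqrt(2)*a))/(C1 - exp(4*sqrt(2)*a)))/2
 g(a) = acos((-C1 - exp(4*sqrt(2)*a))/(C1 - exp(4*sqrt(2)*a)))/2


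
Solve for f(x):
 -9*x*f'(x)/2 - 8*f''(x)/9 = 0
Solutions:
 f(x) = C1 + C2*erf(9*sqrt(2)*x/8)


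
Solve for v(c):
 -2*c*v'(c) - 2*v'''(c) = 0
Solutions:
 v(c) = C1 + Integral(C2*airyai(-c) + C3*airybi(-c), c)


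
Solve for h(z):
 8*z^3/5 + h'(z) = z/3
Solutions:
 h(z) = C1 - 2*z^4/5 + z^2/6


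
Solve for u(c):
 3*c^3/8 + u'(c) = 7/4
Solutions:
 u(c) = C1 - 3*c^4/32 + 7*c/4


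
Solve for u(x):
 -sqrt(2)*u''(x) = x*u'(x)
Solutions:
 u(x) = C1 + C2*erf(2^(1/4)*x/2)


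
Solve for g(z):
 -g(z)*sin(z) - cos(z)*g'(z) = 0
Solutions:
 g(z) = C1*cos(z)


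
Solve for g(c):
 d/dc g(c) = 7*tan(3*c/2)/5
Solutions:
 g(c) = C1 - 14*log(cos(3*c/2))/15


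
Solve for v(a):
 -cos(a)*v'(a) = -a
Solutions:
 v(a) = C1 + Integral(a/cos(a), a)


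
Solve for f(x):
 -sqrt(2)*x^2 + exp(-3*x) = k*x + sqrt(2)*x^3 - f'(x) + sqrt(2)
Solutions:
 f(x) = C1 + k*x^2/2 + sqrt(2)*x^4/4 + sqrt(2)*x^3/3 + sqrt(2)*x + exp(-3*x)/3


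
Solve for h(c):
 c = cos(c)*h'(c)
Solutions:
 h(c) = C1 + Integral(c/cos(c), c)


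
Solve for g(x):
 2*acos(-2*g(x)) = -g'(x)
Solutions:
 Integral(1/acos(-2*_y), (_y, g(x))) = C1 - 2*x


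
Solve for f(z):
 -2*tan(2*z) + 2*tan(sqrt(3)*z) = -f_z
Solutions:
 f(z) = C1 - log(cos(2*z)) + 2*sqrt(3)*log(cos(sqrt(3)*z))/3


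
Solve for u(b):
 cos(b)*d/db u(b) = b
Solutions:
 u(b) = C1 + Integral(b/cos(b), b)


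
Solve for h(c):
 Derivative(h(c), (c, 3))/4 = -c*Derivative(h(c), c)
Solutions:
 h(c) = C1 + Integral(C2*airyai(-2^(2/3)*c) + C3*airybi(-2^(2/3)*c), c)


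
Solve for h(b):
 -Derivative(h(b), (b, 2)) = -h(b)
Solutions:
 h(b) = C1*exp(-b) + C2*exp(b)


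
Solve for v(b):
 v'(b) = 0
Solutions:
 v(b) = C1


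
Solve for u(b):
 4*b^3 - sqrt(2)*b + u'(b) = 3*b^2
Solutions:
 u(b) = C1 - b^4 + b^3 + sqrt(2)*b^2/2


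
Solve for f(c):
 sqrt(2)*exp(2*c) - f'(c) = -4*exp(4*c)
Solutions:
 f(c) = C1 + exp(4*c) + sqrt(2)*exp(2*c)/2


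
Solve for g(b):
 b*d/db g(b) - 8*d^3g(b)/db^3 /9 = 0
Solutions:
 g(b) = C1 + Integral(C2*airyai(3^(2/3)*b/2) + C3*airybi(3^(2/3)*b/2), b)


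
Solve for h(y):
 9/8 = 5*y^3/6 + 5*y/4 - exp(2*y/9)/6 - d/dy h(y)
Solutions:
 h(y) = C1 + 5*y^4/24 + 5*y^2/8 - 9*y/8 - 3*exp(2*y/9)/4


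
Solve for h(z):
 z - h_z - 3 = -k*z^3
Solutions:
 h(z) = C1 + k*z^4/4 + z^2/2 - 3*z


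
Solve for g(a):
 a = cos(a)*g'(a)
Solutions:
 g(a) = C1 + Integral(a/cos(a), a)


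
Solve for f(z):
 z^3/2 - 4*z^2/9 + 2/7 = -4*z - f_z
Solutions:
 f(z) = C1 - z^4/8 + 4*z^3/27 - 2*z^2 - 2*z/7


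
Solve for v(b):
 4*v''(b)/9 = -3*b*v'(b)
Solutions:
 v(b) = C1 + C2*erf(3*sqrt(6)*b/4)


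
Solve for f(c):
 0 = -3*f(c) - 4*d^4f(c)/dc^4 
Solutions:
 f(c) = (C1*sin(3^(1/4)*c/2) + C2*cos(3^(1/4)*c/2))*exp(-3^(1/4)*c/2) + (C3*sin(3^(1/4)*c/2) + C4*cos(3^(1/4)*c/2))*exp(3^(1/4)*c/2)


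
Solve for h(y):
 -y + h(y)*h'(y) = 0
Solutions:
 h(y) = -sqrt(C1 + y^2)
 h(y) = sqrt(C1 + y^2)


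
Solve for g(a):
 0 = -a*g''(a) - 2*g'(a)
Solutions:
 g(a) = C1 + C2/a


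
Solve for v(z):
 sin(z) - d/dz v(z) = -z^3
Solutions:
 v(z) = C1 + z^4/4 - cos(z)


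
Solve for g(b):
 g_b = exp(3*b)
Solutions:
 g(b) = C1 + exp(3*b)/3


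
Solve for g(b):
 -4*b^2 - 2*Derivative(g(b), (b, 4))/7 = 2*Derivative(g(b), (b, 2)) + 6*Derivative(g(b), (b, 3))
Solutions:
 g(b) = C1 + C2*b + C3*exp(b*(-21 + sqrt(413))/2) + C4*exp(-b*(sqrt(413) + 21)/2) - b^4/6 + 2*b^3 - 124*b^2/7


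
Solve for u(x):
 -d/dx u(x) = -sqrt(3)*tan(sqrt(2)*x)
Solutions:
 u(x) = C1 - sqrt(6)*log(cos(sqrt(2)*x))/2


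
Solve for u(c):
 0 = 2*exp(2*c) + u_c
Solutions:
 u(c) = C1 - exp(2*c)


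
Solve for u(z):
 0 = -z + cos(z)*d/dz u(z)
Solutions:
 u(z) = C1 + Integral(z/cos(z), z)


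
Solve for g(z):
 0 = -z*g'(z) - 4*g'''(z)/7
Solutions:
 g(z) = C1 + Integral(C2*airyai(-14^(1/3)*z/2) + C3*airybi(-14^(1/3)*z/2), z)


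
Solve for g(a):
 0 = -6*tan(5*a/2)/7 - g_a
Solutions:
 g(a) = C1 + 12*log(cos(5*a/2))/35


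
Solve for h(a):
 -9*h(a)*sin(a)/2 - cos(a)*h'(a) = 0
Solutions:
 h(a) = C1*cos(a)^(9/2)


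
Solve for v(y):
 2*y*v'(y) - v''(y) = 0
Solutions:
 v(y) = C1 + C2*erfi(y)


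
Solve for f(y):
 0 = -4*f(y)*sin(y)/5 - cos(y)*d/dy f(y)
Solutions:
 f(y) = C1*cos(y)^(4/5)


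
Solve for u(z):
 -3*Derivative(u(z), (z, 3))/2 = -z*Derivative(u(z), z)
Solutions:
 u(z) = C1 + Integral(C2*airyai(2^(1/3)*3^(2/3)*z/3) + C3*airybi(2^(1/3)*3^(2/3)*z/3), z)


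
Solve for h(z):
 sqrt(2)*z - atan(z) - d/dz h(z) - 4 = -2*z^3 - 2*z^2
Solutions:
 h(z) = C1 + z^4/2 + 2*z^3/3 + sqrt(2)*z^2/2 - z*atan(z) - 4*z + log(z^2 + 1)/2


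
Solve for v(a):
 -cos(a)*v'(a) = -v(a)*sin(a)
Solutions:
 v(a) = C1/cos(a)


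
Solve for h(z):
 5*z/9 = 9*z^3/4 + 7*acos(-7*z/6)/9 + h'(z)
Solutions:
 h(z) = C1 - 9*z^4/16 + 5*z^2/18 - 7*z*acos(-7*z/6)/9 - sqrt(36 - 49*z^2)/9


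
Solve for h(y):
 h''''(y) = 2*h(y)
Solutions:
 h(y) = C1*exp(-2^(1/4)*y) + C2*exp(2^(1/4)*y) + C3*sin(2^(1/4)*y) + C4*cos(2^(1/4)*y)


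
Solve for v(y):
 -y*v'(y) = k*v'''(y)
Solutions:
 v(y) = C1 + Integral(C2*airyai(y*(-1/k)^(1/3)) + C3*airybi(y*(-1/k)^(1/3)), y)


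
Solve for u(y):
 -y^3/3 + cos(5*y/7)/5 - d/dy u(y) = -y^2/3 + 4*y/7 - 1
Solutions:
 u(y) = C1 - y^4/12 + y^3/9 - 2*y^2/7 + y + 7*sin(5*y/7)/25


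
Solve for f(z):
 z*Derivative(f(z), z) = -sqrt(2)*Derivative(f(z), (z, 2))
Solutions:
 f(z) = C1 + C2*erf(2^(1/4)*z/2)


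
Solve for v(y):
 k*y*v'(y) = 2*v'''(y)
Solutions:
 v(y) = C1 + Integral(C2*airyai(2^(2/3)*k^(1/3)*y/2) + C3*airybi(2^(2/3)*k^(1/3)*y/2), y)


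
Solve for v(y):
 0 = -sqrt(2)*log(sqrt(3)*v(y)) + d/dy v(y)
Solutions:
 -sqrt(2)*Integral(1/(2*log(_y) + log(3)), (_y, v(y))) = C1 - y


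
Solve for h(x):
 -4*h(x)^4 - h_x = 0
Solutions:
 h(x) = (-3^(2/3) - 3*3^(1/6)*I)*(1/(C1 + 4*x))^(1/3)/6
 h(x) = (-3^(2/3) + 3*3^(1/6)*I)*(1/(C1 + 4*x))^(1/3)/6
 h(x) = (1/(C1 + 12*x))^(1/3)


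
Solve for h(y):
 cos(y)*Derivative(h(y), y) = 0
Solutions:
 h(y) = C1


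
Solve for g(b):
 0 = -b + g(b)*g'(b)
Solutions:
 g(b) = -sqrt(C1 + b^2)
 g(b) = sqrt(C1 + b^2)


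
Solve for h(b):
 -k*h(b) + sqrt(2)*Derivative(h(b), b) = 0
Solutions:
 h(b) = C1*exp(sqrt(2)*b*k/2)


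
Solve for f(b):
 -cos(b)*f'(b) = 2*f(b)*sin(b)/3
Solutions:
 f(b) = C1*cos(b)^(2/3)


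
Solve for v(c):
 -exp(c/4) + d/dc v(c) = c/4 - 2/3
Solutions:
 v(c) = C1 + c^2/8 - 2*c/3 + 4*exp(c/4)


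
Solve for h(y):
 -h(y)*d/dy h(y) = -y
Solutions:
 h(y) = -sqrt(C1 + y^2)
 h(y) = sqrt(C1 + y^2)


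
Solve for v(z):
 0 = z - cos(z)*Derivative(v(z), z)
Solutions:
 v(z) = C1 + Integral(z/cos(z), z)


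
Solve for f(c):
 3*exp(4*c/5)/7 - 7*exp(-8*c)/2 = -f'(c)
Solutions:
 f(c) = C1 - 15*exp(4*c/5)/28 - 7*exp(-8*c)/16


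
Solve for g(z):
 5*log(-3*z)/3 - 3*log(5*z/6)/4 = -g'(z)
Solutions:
 g(z) = C1 - 11*z*log(z)/12 + z*(-20*log(3) - 9*log(6) + 11 + 9*log(5) - 20*I*pi)/12


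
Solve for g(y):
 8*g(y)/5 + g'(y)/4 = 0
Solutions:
 g(y) = C1*exp(-32*y/5)


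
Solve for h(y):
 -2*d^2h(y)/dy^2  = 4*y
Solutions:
 h(y) = C1 + C2*y - y^3/3


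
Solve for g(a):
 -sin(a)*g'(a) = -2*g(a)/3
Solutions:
 g(a) = C1*(cos(a) - 1)^(1/3)/(cos(a) + 1)^(1/3)


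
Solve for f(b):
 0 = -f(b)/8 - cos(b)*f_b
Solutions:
 f(b) = C1*(sin(b) - 1)^(1/16)/(sin(b) + 1)^(1/16)


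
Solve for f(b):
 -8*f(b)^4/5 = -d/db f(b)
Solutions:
 f(b) = 5^(1/3)*(-1/(C1 + 24*b))^(1/3)
 f(b) = 5^(1/3)*(-1/(C1 + 8*b))^(1/3)*(-3^(2/3) - 3*3^(1/6)*I)/6
 f(b) = 5^(1/3)*(-1/(C1 + 8*b))^(1/3)*(-3^(2/3) + 3*3^(1/6)*I)/6


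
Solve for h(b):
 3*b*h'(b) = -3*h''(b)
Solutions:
 h(b) = C1 + C2*erf(sqrt(2)*b/2)


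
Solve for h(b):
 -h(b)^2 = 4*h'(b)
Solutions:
 h(b) = 4/(C1 + b)


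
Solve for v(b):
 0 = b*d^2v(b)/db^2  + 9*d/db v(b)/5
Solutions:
 v(b) = C1 + C2/b^(4/5)


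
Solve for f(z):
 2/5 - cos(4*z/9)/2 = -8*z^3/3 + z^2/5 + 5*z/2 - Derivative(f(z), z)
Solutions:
 f(z) = C1 - 2*z^4/3 + z^3/15 + 5*z^2/4 - 2*z/5 + 9*sin(4*z/9)/8


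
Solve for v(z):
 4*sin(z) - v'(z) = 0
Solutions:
 v(z) = C1 - 4*cos(z)


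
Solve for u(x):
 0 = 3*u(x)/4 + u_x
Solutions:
 u(x) = C1*exp(-3*x/4)


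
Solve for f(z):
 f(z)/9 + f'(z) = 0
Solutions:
 f(z) = C1*exp(-z/9)


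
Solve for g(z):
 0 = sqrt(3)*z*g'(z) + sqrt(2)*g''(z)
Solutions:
 g(z) = C1 + C2*erf(6^(1/4)*z/2)


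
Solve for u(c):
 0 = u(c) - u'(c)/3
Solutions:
 u(c) = C1*exp(3*c)


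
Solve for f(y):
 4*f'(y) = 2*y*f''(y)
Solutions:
 f(y) = C1 + C2*y^3


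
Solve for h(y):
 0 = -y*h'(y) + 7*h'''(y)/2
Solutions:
 h(y) = C1 + Integral(C2*airyai(2^(1/3)*7^(2/3)*y/7) + C3*airybi(2^(1/3)*7^(2/3)*y/7), y)


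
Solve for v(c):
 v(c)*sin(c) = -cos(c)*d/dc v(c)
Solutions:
 v(c) = C1*cos(c)


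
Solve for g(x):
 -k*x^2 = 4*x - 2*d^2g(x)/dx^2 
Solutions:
 g(x) = C1 + C2*x + k*x^4/24 + x^3/3


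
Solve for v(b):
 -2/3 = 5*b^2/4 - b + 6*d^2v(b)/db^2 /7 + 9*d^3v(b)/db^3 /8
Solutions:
 v(b) = C1 + C2*b + C3*exp(-16*b/21) - 35*b^4/288 + 959*b^3/1152 - 67585*b^2/18432


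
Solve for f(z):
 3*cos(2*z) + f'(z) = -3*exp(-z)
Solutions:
 f(z) = C1 - 3*sin(2*z)/2 + 3*exp(-z)


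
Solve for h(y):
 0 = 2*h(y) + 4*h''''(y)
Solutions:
 h(y) = (C1*sin(2^(1/4)*y/2) + C2*cos(2^(1/4)*y/2))*exp(-2^(1/4)*y/2) + (C3*sin(2^(1/4)*y/2) + C4*cos(2^(1/4)*y/2))*exp(2^(1/4)*y/2)


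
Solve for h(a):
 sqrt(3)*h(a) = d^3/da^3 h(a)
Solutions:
 h(a) = C3*exp(3^(1/6)*a) + (C1*sin(3^(2/3)*a/2) + C2*cos(3^(2/3)*a/2))*exp(-3^(1/6)*a/2)


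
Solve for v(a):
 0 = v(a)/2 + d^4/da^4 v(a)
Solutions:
 v(a) = (C1*sin(2^(1/4)*a/2) + C2*cos(2^(1/4)*a/2))*exp(-2^(1/4)*a/2) + (C3*sin(2^(1/4)*a/2) + C4*cos(2^(1/4)*a/2))*exp(2^(1/4)*a/2)


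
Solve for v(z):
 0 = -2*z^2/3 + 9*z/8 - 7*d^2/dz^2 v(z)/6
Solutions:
 v(z) = C1 + C2*z - z^4/21 + 9*z^3/56


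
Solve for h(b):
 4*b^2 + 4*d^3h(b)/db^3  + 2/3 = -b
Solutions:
 h(b) = C1 + C2*b + C3*b^2 - b^5/60 - b^4/96 - b^3/36


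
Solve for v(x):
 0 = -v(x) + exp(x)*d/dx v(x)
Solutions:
 v(x) = C1*exp(-exp(-x))


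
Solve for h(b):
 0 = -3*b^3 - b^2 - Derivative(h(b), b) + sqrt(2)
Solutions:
 h(b) = C1 - 3*b^4/4 - b^3/3 + sqrt(2)*b


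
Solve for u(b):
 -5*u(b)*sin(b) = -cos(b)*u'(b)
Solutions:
 u(b) = C1/cos(b)^5


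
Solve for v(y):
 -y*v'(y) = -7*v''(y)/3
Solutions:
 v(y) = C1 + C2*erfi(sqrt(42)*y/14)


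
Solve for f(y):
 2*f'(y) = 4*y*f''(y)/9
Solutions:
 f(y) = C1 + C2*y^(11/2)


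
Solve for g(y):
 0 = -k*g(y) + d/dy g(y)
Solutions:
 g(y) = C1*exp(k*y)


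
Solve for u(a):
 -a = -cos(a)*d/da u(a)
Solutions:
 u(a) = C1 + Integral(a/cos(a), a)


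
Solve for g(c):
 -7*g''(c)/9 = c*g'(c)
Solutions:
 g(c) = C1 + C2*erf(3*sqrt(14)*c/14)


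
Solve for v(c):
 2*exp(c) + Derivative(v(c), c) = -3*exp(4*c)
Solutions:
 v(c) = C1 - 3*exp(4*c)/4 - 2*exp(c)


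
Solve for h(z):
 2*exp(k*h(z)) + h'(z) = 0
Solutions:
 h(z) = Piecewise((log(1/(C1*k + 2*k*z))/k, Ne(k, 0)), (nan, True))
 h(z) = Piecewise((C1 - 2*z, Eq(k, 0)), (nan, True))


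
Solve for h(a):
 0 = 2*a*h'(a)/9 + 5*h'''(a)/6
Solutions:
 h(a) = C1 + Integral(C2*airyai(-30^(2/3)*a/15) + C3*airybi(-30^(2/3)*a/15), a)


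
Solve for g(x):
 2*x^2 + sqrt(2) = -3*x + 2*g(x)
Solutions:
 g(x) = x^2 + 3*x/2 + sqrt(2)/2


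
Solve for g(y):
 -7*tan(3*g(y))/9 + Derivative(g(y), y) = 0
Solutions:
 g(y) = -asin(C1*exp(7*y/3))/3 + pi/3
 g(y) = asin(C1*exp(7*y/3))/3


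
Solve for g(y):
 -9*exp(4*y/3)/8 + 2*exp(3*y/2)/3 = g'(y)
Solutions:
 g(y) = C1 - 27*exp(4*y/3)/32 + 4*exp(3*y/2)/9


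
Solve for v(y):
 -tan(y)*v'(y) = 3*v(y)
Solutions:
 v(y) = C1/sin(y)^3


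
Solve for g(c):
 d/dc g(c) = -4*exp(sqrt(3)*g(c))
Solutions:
 g(c) = sqrt(3)*(2*log(1/(C1 + 4*c)) - log(3))/6


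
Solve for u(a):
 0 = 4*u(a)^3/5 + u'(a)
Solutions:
 u(a) = -sqrt(10)*sqrt(-1/(C1 - 4*a))/2
 u(a) = sqrt(10)*sqrt(-1/(C1 - 4*a))/2


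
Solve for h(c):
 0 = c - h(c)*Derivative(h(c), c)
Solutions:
 h(c) = -sqrt(C1 + c^2)
 h(c) = sqrt(C1 + c^2)


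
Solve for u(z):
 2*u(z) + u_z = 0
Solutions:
 u(z) = C1*exp(-2*z)


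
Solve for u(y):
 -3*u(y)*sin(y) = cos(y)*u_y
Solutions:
 u(y) = C1*cos(y)^3


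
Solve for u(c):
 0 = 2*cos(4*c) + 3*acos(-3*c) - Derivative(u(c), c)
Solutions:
 u(c) = C1 + 3*c*acos(-3*c) + sqrt(1 - 9*c^2) + sin(4*c)/2


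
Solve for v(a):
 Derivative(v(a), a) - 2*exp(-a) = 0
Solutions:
 v(a) = C1 - 2*exp(-a)


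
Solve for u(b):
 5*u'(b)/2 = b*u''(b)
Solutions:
 u(b) = C1 + C2*b^(7/2)


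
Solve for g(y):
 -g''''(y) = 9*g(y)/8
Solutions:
 g(y) = (C1*sin(2^(3/4)*sqrt(3)*y/4) + C2*cos(2^(3/4)*sqrt(3)*y/4))*exp(-2^(3/4)*sqrt(3)*y/4) + (C3*sin(2^(3/4)*sqrt(3)*y/4) + C4*cos(2^(3/4)*sqrt(3)*y/4))*exp(2^(3/4)*sqrt(3)*y/4)


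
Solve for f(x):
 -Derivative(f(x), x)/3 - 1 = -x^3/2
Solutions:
 f(x) = C1 + 3*x^4/8 - 3*x


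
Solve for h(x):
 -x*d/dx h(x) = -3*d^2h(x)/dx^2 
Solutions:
 h(x) = C1 + C2*erfi(sqrt(6)*x/6)


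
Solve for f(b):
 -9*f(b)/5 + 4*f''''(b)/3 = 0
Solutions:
 f(b) = C1*exp(-15^(3/4)*sqrt(2)*b/10) + C2*exp(15^(3/4)*sqrt(2)*b/10) + C3*sin(15^(3/4)*sqrt(2)*b/10) + C4*cos(15^(3/4)*sqrt(2)*b/10)


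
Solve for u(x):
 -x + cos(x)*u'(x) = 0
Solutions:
 u(x) = C1 + Integral(x/cos(x), x)


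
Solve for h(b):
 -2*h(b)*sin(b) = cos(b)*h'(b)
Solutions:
 h(b) = C1*cos(b)^2


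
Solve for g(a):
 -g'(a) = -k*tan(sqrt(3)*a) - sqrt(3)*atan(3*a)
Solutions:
 g(a) = C1 - sqrt(3)*k*log(cos(sqrt(3)*a))/3 + sqrt(3)*(a*atan(3*a) - log(9*a^2 + 1)/6)


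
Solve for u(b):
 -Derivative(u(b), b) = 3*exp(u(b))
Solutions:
 u(b) = log(1/(C1 + 3*b))


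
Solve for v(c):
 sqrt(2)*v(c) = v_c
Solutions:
 v(c) = C1*exp(sqrt(2)*c)


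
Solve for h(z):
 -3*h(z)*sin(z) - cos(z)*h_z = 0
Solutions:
 h(z) = C1*cos(z)^3


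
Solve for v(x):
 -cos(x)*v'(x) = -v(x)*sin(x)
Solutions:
 v(x) = C1/cos(x)


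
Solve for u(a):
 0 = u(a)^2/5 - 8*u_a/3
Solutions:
 u(a) = -40/(C1 + 3*a)


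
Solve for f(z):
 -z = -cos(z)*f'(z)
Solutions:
 f(z) = C1 + Integral(z/cos(z), z)


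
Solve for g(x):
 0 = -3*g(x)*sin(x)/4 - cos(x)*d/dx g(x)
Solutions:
 g(x) = C1*cos(x)^(3/4)


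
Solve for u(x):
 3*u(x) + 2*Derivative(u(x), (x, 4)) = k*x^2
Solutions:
 u(x) = k*x^2/3 + (C1*sin(6^(1/4)*x/2) + C2*cos(6^(1/4)*x/2))*exp(-6^(1/4)*x/2) + (C3*sin(6^(1/4)*x/2) + C4*cos(6^(1/4)*x/2))*exp(6^(1/4)*x/2)


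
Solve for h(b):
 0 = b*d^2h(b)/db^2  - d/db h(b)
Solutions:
 h(b) = C1 + C2*b^2


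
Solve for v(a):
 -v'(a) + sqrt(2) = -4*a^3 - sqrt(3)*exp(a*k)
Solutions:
 v(a) = C1 + a^4 + sqrt(2)*a + sqrt(3)*exp(a*k)/k


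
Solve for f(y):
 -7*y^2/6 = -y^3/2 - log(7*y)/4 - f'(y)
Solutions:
 f(y) = C1 - y^4/8 + 7*y^3/18 - y*log(y)/4 - y*log(7)/4 + y/4


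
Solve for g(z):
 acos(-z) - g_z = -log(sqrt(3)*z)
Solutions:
 g(z) = C1 + z*log(z) + z*acos(-z) - z + z*log(3)/2 + sqrt(1 - z^2)


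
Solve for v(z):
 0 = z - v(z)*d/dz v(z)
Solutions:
 v(z) = -sqrt(C1 + z^2)
 v(z) = sqrt(C1 + z^2)


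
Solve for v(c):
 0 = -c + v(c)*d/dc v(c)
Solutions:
 v(c) = -sqrt(C1 + c^2)
 v(c) = sqrt(C1 + c^2)


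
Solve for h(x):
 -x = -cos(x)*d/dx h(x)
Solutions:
 h(x) = C1 + Integral(x/cos(x), x)


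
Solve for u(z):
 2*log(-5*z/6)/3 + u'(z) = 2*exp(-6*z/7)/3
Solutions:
 u(z) = C1 - 2*z*log(-z)/3 + 2*z*(-log(5) + 1 + log(6))/3 - 7*exp(-6*z/7)/9


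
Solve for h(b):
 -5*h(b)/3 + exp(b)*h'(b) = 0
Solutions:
 h(b) = C1*exp(-5*exp(-b)/3)


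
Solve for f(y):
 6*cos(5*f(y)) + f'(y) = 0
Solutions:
 f(y) = -asin((C1 + exp(60*y))/(C1 - exp(60*y)))/5 + pi/5
 f(y) = asin((C1 + exp(60*y))/(C1 - exp(60*y)))/5


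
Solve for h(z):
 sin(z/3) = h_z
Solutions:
 h(z) = C1 - 3*cos(z/3)


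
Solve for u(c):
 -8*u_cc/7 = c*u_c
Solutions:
 u(c) = C1 + C2*erf(sqrt(7)*c/4)


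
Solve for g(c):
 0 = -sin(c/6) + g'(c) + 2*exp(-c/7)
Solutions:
 g(c) = C1 - 6*cos(c/6) + 14*exp(-c/7)


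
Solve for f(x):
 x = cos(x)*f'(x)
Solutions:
 f(x) = C1 + Integral(x/cos(x), x)


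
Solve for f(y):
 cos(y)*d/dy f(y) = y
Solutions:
 f(y) = C1 + Integral(y/cos(y), y)


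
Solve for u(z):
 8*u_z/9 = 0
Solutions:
 u(z) = C1


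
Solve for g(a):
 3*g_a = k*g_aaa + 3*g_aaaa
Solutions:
 g(a) = C1 + C2*exp(-a*(2*2^(1/3)*k^2/(2*k^3 + sqrt(-4*k^6 + (2*k^3 - 729)^2) - 729)^(1/3) + 2*k + 2^(2/3)*(2*k^3 + sqrt(-4*k^6 + (2*k^3 - 729)^2) - 729)^(1/3))/18) + C3*exp(a*(-8*2^(1/3)*k^2/((-1 + sqrt(3)*I)*(2*k^3 + sqrt(-4*k^6 + (2*k^3 - 729)^2) - 729)^(1/3)) - 4*k + 2^(2/3)*(2*k^3 + sqrt(-4*k^6 + (2*k^3 - 729)^2) - 729)^(1/3) - 2^(2/3)*sqrt(3)*I*(2*k^3 + sqrt(-4*k^6 + (2*k^3 - 729)^2) - 729)^(1/3))/36) + C4*exp(a*(8*2^(1/3)*k^2/((1 + sqrt(3)*I)*(2*k^3 + sqrt(-4*k^6 + (2*k^3 - 729)^2) - 729)^(1/3)) - 4*k + 2^(2/3)*(2*k^3 + sqrt(-4*k^6 + (2*k^3 - 729)^2) - 729)^(1/3) + 2^(2/3)*sqrt(3)*I*(2*k^3 + sqrt(-4*k^6 + (2*k^3 - 729)^2) - 729)^(1/3))/36)


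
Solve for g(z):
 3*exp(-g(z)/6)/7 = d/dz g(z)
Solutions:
 g(z) = 6*log(C1 + z/14)


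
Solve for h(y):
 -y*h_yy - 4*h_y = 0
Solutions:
 h(y) = C1 + C2/y^3


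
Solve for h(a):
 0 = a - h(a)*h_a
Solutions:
 h(a) = -sqrt(C1 + a^2)
 h(a) = sqrt(C1 + a^2)


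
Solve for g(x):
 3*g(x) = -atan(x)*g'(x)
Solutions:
 g(x) = C1*exp(-3*Integral(1/atan(x), x))


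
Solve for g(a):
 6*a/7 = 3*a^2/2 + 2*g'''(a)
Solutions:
 g(a) = C1 + C2*a + C3*a^2 - a^5/80 + a^4/56


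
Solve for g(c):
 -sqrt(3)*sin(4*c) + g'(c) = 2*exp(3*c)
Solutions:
 g(c) = C1 + 2*exp(3*c)/3 - sqrt(3)*cos(4*c)/4


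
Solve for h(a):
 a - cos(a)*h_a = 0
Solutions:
 h(a) = C1 + Integral(a/cos(a), a)


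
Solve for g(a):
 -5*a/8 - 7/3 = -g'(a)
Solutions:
 g(a) = C1 + 5*a^2/16 + 7*a/3


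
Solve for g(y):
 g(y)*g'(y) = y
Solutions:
 g(y) = -sqrt(C1 + y^2)
 g(y) = sqrt(C1 + y^2)


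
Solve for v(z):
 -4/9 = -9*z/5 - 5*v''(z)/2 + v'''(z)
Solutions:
 v(z) = C1 + C2*z + C3*exp(5*z/2) - 3*z^3/25 - 62*z^2/1125


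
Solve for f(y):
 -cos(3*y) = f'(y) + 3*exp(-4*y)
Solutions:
 f(y) = C1 - sin(3*y)/3 + 3*exp(-4*y)/4


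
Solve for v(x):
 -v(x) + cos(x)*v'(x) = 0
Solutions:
 v(x) = C1*sqrt(sin(x) + 1)/sqrt(sin(x) - 1)


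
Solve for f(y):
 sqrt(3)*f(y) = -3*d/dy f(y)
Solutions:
 f(y) = C1*exp(-sqrt(3)*y/3)


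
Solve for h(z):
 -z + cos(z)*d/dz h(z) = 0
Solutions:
 h(z) = C1 + Integral(z/cos(z), z)


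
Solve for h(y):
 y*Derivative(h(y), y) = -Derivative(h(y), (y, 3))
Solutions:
 h(y) = C1 + Integral(C2*airyai(-y) + C3*airybi(-y), y)


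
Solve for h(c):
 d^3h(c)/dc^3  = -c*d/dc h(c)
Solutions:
 h(c) = C1 + Integral(C2*airyai(-c) + C3*airybi(-c), c)


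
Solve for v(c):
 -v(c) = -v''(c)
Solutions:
 v(c) = C1*exp(-c) + C2*exp(c)


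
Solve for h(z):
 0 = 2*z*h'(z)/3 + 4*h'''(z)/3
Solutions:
 h(z) = C1 + Integral(C2*airyai(-2^(2/3)*z/2) + C3*airybi(-2^(2/3)*z/2), z)


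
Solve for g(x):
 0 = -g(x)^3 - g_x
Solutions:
 g(x) = -sqrt(2)*sqrt(-1/(C1 - x))/2
 g(x) = sqrt(2)*sqrt(-1/(C1 - x))/2


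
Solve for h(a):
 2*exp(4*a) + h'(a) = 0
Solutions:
 h(a) = C1 - exp(4*a)/2


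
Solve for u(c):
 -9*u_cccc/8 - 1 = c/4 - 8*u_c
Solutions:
 u(c) = C1 + C4*exp(4*3^(1/3)*c/3) + c^2/64 + c/8 + (C2*sin(2*3^(5/6)*c/3) + C3*cos(2*3^(5/6)*c/3))*exp(-2*3^(1/3)*c/3)


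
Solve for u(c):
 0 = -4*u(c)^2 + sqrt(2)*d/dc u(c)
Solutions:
 u(c) = -1/(C1 + 2*sqrt(2)*c)


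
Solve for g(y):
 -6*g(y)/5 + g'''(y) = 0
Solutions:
 g(y) = C3*exp(5^(2/3)*6^(1/3)*y/5) + (C1*sin(2^(1/3)*3^(5/6)*5^(2/3)*y/10) + C2*cos(2^(1/3)*3^(5/6)*5^(2/3)*y/10))*exp(-5^(2/3)*6^(1/3)*y/10)


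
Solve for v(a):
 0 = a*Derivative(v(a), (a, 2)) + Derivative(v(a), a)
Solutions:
 v(a) = C1 + C2*log(a)


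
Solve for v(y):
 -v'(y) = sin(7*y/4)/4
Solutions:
 v(y) = C1 + cos(7*y/4)/7


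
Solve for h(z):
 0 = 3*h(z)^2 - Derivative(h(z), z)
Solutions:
 h(z) = -1/(C1 + 3*z)


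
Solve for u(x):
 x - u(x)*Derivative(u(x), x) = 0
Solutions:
 u(x) = -sqrt(C1 + x^2)
 u(x) = sqrt(C1 + x^2)


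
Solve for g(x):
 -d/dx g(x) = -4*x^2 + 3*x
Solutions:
 g(x) = C1 + 4*x^3/3 - 3*x^2/2


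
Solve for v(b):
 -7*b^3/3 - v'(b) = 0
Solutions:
 v(b) = C1 - 7*b^4/12


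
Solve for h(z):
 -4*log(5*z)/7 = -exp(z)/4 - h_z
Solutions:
 h(z) = C1 + 4*z*log(z)/7 + 4*z*(-1 + log(5))/7 - exp(z)/4


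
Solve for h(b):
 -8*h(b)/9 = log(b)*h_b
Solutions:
 h(b) = C1*exp(-8*li(b)/9)


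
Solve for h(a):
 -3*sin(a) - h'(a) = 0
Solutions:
 h(a) = C1 + 3*cos(a)


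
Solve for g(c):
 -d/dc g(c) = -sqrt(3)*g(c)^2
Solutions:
 g(c) = -1/(C1 + sqrt(3)*c)


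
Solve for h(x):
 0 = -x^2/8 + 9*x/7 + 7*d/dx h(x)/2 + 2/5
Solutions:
 h(x) = C1 + x^3/84 - 9*x^2/49 - 4*x/35


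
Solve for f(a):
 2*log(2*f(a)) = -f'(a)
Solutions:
 Integral(1/(log(_y) + log(2)), (_y, f(a)))/2 = C1 - a


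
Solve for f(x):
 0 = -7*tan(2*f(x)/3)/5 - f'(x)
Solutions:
 f(x) = -3*asin(C1*exp(-14*x/15))/2 + 3*pi/2
 f(x) = 3*asin(C1*exp(-14*x/15))/2


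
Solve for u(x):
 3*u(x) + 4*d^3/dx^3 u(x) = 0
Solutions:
 u(x) = C3*exp(-6^(1/3)*x/2) + (C1*sin(2^(1/3)*3^(5/6)*x/4) + C2*cos(2^(1/3)*3^(5/6)*x/4))*exp(6^(1/3)*x/4)


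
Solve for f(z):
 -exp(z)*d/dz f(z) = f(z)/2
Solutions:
 f(z) = C1*exp(exp(-z)/2)


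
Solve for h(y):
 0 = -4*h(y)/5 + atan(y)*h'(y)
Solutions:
 h(y) = C1*exp(4*Integral(1/atan(y), y)/5)


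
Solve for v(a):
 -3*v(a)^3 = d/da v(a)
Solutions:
 v(a) = -sqrt(2)*sqrt(-1/(C1 - 3*a))/2
 v(a) = sqrt(2)*sqrt(-1/(C1 - 3*a))/2


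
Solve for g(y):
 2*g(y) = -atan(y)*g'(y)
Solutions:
 g(y) = C1*exp(-2*Integral(1/atan(y), y))


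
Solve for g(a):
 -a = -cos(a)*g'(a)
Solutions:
 g(a) = C1 + Integral(a/cos(a), a)


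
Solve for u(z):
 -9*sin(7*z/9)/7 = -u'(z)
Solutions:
 u(z) = C1 - 81*cos(7*z/9)/49


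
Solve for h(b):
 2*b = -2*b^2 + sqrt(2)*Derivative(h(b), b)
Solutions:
 h(b) = C1 + sqrt(2)*b^3/3 + sqrt(2)*b^2/2


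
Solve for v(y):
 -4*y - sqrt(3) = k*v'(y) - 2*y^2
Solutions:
 v(y) = C1 + 2*y^3/(3*k) - 2*y^2/k - sqrt(3)*y/k


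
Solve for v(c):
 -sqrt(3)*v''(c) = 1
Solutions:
 v(c) = C1 + C2*c - sqrt(3)*c^2/6


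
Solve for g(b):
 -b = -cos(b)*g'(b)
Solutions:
 g(b) = C1 + Integral(b/cos(b), b)


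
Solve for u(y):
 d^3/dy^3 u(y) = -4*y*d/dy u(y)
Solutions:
 u(y) = C1 + Integral(C2*airyai(-2^(2/3)*y) + C3*airybi(-2^(2/3)*y), y)


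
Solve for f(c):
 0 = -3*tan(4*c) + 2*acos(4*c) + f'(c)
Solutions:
 f(c) = C1 - 2*c*acos(4*c) + sqrt(1 - 16*c^2)/2 - 3*log(cos(4*c))/4


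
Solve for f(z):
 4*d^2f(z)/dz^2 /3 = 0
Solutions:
 f(z) = C1 + C2*z


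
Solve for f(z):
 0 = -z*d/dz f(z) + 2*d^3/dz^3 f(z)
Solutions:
 f(z) = C1 + Integral(C2*airyai(2^(2/3)*z/2) + C3*airybi(2^(2/3)*z/2), z)


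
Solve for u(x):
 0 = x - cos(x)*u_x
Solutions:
 u(x) = C1 + Integral(x/cos(x), x)


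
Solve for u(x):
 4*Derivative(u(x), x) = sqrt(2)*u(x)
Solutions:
 u(x) = C1*exp(sqrt(2)*x/4)


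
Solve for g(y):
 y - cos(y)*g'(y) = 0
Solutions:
 g(y) = C1 + Integral(y/cos(y), y)


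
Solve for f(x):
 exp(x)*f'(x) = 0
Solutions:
 f(x) = C1


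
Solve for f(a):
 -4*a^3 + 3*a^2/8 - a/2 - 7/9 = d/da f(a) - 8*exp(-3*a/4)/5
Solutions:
 f(a) = C1 - a^4 + a^3/8 - a^2/4 - 7*a/9 - 32*exp(-3*a/4)/15


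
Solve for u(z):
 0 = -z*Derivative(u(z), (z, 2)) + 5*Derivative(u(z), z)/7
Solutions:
 u(z) = C1 + C2*z^(12/7)


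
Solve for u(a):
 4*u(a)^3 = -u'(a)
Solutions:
 u(a) = -sqrt(2)*sqrt(-1/(C1 - 4*a))/2
 u(a) = sqrt(2)*sqrt(-1/(C1 - 4*a))/2


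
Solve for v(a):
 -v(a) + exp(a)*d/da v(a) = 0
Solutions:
 v(a) = C1*exp(-exp(-a))


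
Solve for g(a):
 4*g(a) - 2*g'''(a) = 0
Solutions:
 g(a) = C3*exp(2^(1/3)*a) + (C1*sin(2^(1/3)*sqrt(3)*a/2) + C2*cos(2^(1/3)*sqrt(3)*a/2))*exp(-2^(1/3)*a/2)


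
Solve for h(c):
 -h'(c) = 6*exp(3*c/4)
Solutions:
 h(c) = C1 - 8*exp(3*c/4)


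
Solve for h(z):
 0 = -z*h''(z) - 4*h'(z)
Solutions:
 h(z) = C1 + C2/z^3


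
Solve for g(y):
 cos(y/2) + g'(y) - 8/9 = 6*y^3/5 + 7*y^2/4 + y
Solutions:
 g(y) = C1 + 3*y^4/10 + 7*y^3/12 + y^2/2 + 8*y/9 - 2*sin(y/2)


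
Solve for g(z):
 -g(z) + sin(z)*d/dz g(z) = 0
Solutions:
 g(z) = C1*sqrt(cos(z) - 1)/sqrt(cos(z) + 1)


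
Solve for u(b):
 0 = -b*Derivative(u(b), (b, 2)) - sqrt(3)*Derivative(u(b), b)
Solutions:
 u(b) = C1 + C2*b^(1 - sqrt(3))


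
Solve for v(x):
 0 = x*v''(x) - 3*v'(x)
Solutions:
 v(x) = C1 + C2*x^4


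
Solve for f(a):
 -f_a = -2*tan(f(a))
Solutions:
 f(a) = pi - asin(C1*exp(2*a))
 f(a) = asin(C1*exp(2*a))


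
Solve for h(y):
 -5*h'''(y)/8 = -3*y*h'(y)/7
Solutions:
 h(y) = C1 + Integral(C2*airyai(2*3^(1/3)*35^(2/3)*y/35) + C3*airybi(2*3^(1/3)*35^(2/3)*y/35), y)


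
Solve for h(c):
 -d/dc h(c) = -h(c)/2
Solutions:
 h(c) = C1*exp(c/2)


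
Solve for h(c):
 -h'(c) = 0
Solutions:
 h(c) = C1


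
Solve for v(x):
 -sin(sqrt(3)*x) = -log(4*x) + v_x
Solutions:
 v(x) = C1 + x*log(x) - x + 2*x*log(2) + sqrt(3)*cos(sqrt(3)*x)/3


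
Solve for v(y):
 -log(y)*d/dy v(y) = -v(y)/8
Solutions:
 v(y) = C1*exp(li(y)/8)


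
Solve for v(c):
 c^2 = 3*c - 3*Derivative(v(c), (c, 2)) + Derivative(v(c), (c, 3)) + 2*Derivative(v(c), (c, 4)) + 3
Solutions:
 v(c) = C1 + C2*c + C3*exp(-3*c/2) + C4*exp(c) - c^4/36 + 7*c^3/54 + 11*c^2/27


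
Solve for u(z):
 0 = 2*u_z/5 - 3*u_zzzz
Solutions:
 u(z) = C1 + C4*exp(15^(2/3)*2^(1/3)*z/15) + (C2*sin(2^(1/3)*3^(1/6)*5^(2/3)*z/10) + C3*cos(2^(1/3)*3^(1/6)*5^(2/3)*z/10))*exp(-15^(2/3)*2^(1/3)*z/30)


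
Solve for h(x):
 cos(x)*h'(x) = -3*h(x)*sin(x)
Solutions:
 h(x) = C1*cos(x)^3


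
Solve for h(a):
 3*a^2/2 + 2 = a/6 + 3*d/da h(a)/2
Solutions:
 h(a) = C1 + a^3/3 - a^2/18 + 4*a/3


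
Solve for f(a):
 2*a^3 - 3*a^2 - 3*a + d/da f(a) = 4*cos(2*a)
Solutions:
 f(a) = C1 - a^4/2 + a^3 + 3*a^2/2 + 2*sin(2*a)


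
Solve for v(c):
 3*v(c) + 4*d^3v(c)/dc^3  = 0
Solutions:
 v(c) = C3*exp(-6^(1/3)*c/2) + (C1*sin(2^(1/3)*3^(5/6)*c/4) + C2*cos(2^(1/3)*3^(5/6)*c/4))*exp(6^(1/3)*c/4)


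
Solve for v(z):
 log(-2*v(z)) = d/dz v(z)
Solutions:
 -Integral(1/(log(-_y) + log(2)), (_y, v(z))) = C1 - z


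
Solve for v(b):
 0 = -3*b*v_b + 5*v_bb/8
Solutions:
 v(b) = C1 + C2*erfi(2*sqrt(15)*b/5)


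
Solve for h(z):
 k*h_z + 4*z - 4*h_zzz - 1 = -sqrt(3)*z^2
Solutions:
 h(z) = C1 + C2*exp(-sqrt(k)*z/2) + C3*exp(sqrt(k)*z/2) - sqrt(3)*z^3/(3*k) - 2*z^2/k + z/k - 8*sqrt(3)*z/k^2


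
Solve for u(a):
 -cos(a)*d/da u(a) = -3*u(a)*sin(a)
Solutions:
 u(a) = C1/cos(a)^3


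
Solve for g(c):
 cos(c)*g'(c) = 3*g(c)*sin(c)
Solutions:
 g(c) = C1/cos(c)^3


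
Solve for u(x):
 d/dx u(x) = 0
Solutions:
 u(x) = C1


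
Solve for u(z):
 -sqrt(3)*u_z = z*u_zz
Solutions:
 u(z) = C1 + C2*z^(1 - sqrt(3))


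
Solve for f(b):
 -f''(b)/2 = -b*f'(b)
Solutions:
 f(b) = C1 + C2*erfi(b)


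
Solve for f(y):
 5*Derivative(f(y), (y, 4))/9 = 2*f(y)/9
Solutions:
 f(y) = C1*exp(-2^(1/4)*5^(3/4)*y/5) + C2*exp(2^(1/4)*5^(3/4)*y/5) + C3*sin(2^(1/4)*5^(3/4)*y/5) + C4*cos(2^(1/4)*5^(3/4)*y/5)


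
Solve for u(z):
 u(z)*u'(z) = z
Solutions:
 u(z) = -sqrt(C1 + z^2)
 u(z) = sqrt(C1 + z^2)


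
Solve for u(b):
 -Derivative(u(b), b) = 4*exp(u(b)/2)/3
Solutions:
 u(b) = 2*log(1/(C1 + 4*b)) + 2*log(6)


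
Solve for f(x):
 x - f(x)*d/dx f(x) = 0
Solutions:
 f(x) = -sqrt(C1 + x^2)
 f(x) = sqrt(C1 + x^2)


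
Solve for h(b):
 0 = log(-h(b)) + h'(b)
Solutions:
 -li(-h(b)) = C1 - b


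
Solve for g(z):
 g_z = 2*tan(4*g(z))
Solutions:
 g(z) = -asin(C1*exp(8*z))/4 + pi/4
 g(z) = asin(C1*exp(8*z))/4


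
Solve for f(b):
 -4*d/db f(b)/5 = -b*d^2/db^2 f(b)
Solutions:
 f(b) = C1 + C2*b^(9/5)


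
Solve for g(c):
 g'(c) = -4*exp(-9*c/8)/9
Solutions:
 g(c) = C1 + 32*exp(-9*c/8)/81


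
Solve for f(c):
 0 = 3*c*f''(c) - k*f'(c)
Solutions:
 f(c) = C1 + c^(re(k)/3 + 1)*(C2*sin(log(c)*Abs(im(k))/3) + C3*cos(log(c)*im(k)/3))


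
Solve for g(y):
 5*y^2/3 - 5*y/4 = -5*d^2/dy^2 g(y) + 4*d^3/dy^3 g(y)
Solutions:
 g(y) = C1 + C2*y + C3*exp(5*y/4) - y^4/36 - 17*y^3/360 - 17*y^2/150


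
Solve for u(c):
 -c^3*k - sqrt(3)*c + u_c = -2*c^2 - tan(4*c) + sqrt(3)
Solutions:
 u(c) = C1 + c^4*k/4 - 2*c^3/3 + sqrt(3)*c^2/2 + sqrt(3)*c + log(cos(4*c))/4


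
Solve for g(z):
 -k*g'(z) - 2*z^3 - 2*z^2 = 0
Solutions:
 g(z) = C1 - z^4/(2*k) - 2*z^3/(3*k)


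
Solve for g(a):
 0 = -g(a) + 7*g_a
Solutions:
 g(a) = C1*exp(a/7)


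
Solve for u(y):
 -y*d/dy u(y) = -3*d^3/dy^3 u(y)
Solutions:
 u(y) = C1 + Integral(C2*airyai(3^(2/3)*y/3) + C3*airybi(3^(2/3)*y/3), y)


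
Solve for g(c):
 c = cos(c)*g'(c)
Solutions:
 g(c) = C1 + Integral(c/cos(c), c)


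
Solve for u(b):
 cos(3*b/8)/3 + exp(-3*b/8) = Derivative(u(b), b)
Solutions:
 u(b) = C1 + 8*sin(3*b/8)/9 - 8*exp(-3*b/8)/3


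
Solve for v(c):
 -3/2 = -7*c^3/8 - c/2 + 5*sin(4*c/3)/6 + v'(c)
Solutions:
 v(c) = C1 + 7*c^4/32 + c^2/4 - 3*c/2 + 5*cos(4*c/3)/8


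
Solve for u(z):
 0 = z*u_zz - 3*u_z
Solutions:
 u(z) = C1 + C2*z^4


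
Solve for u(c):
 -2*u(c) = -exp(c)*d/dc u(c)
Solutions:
 u(c) = C1*exp(-2*exp(-c))


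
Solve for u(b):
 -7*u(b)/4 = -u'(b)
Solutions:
 u(b) = C1*exp(7*b/4)


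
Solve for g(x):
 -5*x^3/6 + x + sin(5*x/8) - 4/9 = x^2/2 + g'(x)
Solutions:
 g(x) = C1 - 5*x^4/24 - x^3/6 + x^2/2 - 4*x/9 - 8*cos(5*x/8)/5


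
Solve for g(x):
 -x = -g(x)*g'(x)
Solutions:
 g(x) = -sqrt(C1 + x^2)
 g(x) = sqrt(C1 + x^2)


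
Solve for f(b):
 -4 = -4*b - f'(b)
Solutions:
 f(b) = C1 - 2*b^2 + 4*b


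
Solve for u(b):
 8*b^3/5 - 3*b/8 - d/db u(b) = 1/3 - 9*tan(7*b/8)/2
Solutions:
 u(b) = C1 + 2*b^4/5 - 3*b^2/16 - b/3 - 36*log(cos(7*b/8))/7


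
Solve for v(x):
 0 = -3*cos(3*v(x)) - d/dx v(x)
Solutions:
 v(x) = -asin((C1 + exp(18*x))/(C1 - exp(18*x)))/3 + pi/3
 v(x) = asin((C1 + exp(18*x))/(C1 - exp(18*x)))/3


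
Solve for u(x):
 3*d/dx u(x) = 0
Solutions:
 u(x) = C1


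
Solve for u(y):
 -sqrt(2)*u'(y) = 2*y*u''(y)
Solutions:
 u(y) = C1 + C2*y^(1 - sqrt(2)/2)


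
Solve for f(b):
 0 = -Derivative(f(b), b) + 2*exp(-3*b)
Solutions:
 f(b) = C1 - 2*exp(-3*b)/3


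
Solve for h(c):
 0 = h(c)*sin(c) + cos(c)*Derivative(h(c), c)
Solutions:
 h(c) = C1*cos(c)


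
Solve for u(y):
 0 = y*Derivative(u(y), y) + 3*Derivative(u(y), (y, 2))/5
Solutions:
 u(y) = C1 + C2*erf(sqrt(30)*y/6)


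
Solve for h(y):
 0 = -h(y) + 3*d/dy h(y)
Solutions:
 h(y) = C1*exp(y/3)


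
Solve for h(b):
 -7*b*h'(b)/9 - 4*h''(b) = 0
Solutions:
 h(b) = C1 + C2*erf(sqrt(14)*b/12)


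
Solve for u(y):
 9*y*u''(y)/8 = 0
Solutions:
 u(y) = C1 + C2*y


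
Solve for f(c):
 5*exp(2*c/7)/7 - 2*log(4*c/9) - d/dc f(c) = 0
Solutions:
 f(c) = C1 - 2*c*log(c) + 2*c*(-2*log(2) + 1 + 2*log(3)) + 5*exp(2*c/7)/2


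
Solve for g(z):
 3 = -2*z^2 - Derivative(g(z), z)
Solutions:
 g(z) = C1 - 2*z^3/3 - 3*z


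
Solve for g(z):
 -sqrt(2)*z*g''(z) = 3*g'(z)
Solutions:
 g(z) = C1 + C2*z^(1 - 3*sqrt(2)/2)


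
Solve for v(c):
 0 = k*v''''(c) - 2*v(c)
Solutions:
 v(c) = C1*exp(-2^(1/4)*c*(1/k)^(1/4)) + C2*exp(2^(1/4)*c*(1/k)^(1/4)) + C3*exp(-2^(1/4)*I*c*(1/k)^(1/4)) + C4*exp(2^(1/4)*I*c*(1/k)^(1/4))


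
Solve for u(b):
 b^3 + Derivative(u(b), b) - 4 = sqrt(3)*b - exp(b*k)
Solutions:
 u(b) = C1 - b^4/4 + sqrt(3)*b^2/2 + 4*b - exp(b*k)/k


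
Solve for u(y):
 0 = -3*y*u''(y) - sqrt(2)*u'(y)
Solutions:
 u(y) = C1 + C2*y^(1 - sqrt(2)/3)


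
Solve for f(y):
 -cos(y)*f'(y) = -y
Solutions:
 f(y) = C1 + Integral(y/cos(y), y)


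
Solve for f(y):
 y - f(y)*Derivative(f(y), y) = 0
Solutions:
 f(y) = -sqrt(C1 + y^2)
 f(y) = sqrt(C1 + y^2)


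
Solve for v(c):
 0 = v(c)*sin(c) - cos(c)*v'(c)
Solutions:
 v(c) = C1/cos(c)


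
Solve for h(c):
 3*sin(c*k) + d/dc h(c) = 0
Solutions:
 h(c) = C1 + 3*cos(c*k)/k


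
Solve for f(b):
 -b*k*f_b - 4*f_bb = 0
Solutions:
 f(b) = Piecewise((-sqrt(2)*sqrt(pi)*C1*erf(sqrt(2)*b*sqrt(k)/4)/sqrt(k) - C2, (k > 0) | (k < 0)), (-C1*b - C2, True))


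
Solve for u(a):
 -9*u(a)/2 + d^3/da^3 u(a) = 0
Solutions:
 u(a) = C3*exp(6^(2/3)*a/2) + (C1*sin(3*2^(2/3)*3^(1/6)*a/4) + C2*cos(3*2^(2/3)*3^(1/6)*a/4))*exp(-6^(2/3)*a/4)


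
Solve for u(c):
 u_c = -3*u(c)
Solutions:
 u(c) = C1*exp(-3*c)


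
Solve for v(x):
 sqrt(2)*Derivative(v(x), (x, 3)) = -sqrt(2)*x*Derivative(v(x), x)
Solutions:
 v(x) = C1 + Integral(C2*airyai(-x) + C3*airybi(-x), x)


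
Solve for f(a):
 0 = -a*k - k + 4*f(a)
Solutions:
 f(a) = k*(a + 1)/4


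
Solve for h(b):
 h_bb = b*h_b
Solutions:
 h(b) = C1 + C2*erfi(sqrt(2)*b/2)


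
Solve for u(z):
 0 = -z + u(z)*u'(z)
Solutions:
 u(z) = -sqrt(C1 + z^2)
 u(z) = sqrt(C1 + z^2)


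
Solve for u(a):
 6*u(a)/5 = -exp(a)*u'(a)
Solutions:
 u(a) = C1*exp(6*exp(-a)/5)


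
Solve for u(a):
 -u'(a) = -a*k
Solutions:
 u(a) = C1 + a^2*k/2


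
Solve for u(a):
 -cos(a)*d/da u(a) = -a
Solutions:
 u(a) = C1 + Integral(a/cos(a), a)


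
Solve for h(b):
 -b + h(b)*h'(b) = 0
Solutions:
 h(b) = -sqrt(C1 + b^2)
 h(b) = sqrt(C1 + b^2)


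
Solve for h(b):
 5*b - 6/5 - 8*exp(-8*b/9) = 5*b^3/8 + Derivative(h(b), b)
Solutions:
 h(b) = C1 - 5*b^4/32 + 5*b^2/2 - 6*b/5 + 9*exp(-8*b/9)


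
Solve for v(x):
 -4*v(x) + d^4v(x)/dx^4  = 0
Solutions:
 v(x) = C1*exp(-sqrt(2)*x) + C2*exp(sqrt(2)*x) + C3*sin(sqrt(2)*x) + C4*cos(sqrt(2)*x)


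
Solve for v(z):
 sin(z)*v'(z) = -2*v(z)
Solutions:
 v(z) = C1*(cos(z) + 1)/(cos(z) - 1)


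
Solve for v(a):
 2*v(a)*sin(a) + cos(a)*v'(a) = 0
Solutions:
 v(a) = C1*cos(a)^2


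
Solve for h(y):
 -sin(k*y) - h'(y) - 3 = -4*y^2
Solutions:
 h(y) = C1 + 4*y^3/3 - 3*y + cos(k*y)/k


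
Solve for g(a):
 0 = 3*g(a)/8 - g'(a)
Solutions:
 g(a) = C1*exp(3*a/8)


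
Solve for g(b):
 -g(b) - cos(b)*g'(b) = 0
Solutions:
 g(b) = C1*sqrt(sin(b) - 1)/sqrt(sin(b) + 1)


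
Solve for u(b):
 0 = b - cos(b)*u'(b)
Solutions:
 u(b) = C1 + Integral(b/cos(b), b)


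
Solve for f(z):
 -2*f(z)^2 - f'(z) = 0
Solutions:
 f(z) = 1/(C1 + 2*z)


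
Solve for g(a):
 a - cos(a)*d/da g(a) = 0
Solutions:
 g(a) = C1 + Integral(a/cos(a), a)


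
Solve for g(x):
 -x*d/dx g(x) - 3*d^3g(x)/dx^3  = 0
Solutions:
 g(x) = C1 + Integral(C2*airyai(-3^(2/3)*x/3) + C3*airybi(-3^(2/3)*x/3), x)


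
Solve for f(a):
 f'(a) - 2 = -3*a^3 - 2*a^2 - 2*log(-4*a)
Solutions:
 f(a) = C1 - 3*a^4/4 - 2*a^3/3 - 2*a*log(-a) + 4*a*(1 - log(2))


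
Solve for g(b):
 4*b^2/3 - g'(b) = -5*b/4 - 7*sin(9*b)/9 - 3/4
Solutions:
 g(b) = C1 + 4*b^3/9 + 5*b^2/8 + 3*b/4 - 7*cos(9*b)/81


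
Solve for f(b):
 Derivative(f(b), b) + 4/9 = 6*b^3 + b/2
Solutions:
 f(b) = C1 + 3*b^4/2 + b^2/4 - 4*b/9


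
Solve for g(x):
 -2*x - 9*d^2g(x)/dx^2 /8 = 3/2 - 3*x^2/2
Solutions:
 g(x) = C1 + C2*x + x^4/9 - 8*x^3/27 - 2*x^2/3


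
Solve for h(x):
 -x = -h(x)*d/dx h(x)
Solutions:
 h(x) = -sqrt(C1 + x^2)
 h(x) = sqrt(C1 + x^2)


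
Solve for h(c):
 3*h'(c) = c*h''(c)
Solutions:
 h(c) = C1 + C2*c^4


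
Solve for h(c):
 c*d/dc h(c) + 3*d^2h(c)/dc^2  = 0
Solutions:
 h(c) = C1 + C2*erf(sqrt(6)*c/6)


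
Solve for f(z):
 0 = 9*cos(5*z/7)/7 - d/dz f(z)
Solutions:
 f(z) = C1 + 9*sin(5*z/7)/5


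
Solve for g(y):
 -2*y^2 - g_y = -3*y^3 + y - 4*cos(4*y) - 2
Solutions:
 g(y) = C1 + 3*y^4/4 - 2*y^3/3 - y^2/2 + 2*y + sin(4*y)


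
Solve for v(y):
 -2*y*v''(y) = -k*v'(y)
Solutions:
 v(y) = C1 + y^(re(k)/2 + 1)*(C2*sin(log(y)*Abs(im(k))/2) + C3*cos(log(y)*im(k)/2))


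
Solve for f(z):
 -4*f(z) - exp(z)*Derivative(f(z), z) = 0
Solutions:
 f(z) = C1*exp(4*exp(-z))


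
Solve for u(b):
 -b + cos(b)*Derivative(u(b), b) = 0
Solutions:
 u(b) = C1 + Integral(b/cos(b), b)


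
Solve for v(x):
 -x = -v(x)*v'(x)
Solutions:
 v(x) = -sqrt(C1 + x^2)
 v(x) = sqrt(C1 + x^2)


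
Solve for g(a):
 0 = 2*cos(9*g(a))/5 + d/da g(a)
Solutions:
 2*a/5 - log(sin(9*g(a)) - 1)/18 + log(sin(9*g(a)) + 1)/18 = C1


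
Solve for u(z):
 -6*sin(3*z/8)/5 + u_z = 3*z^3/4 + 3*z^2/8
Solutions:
 u(z) = C1 + 3*z^4/16 + z^3/8 - 16*cos(3*z/8)/5


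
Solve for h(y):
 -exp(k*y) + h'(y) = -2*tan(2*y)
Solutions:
 h(y) = C1 + Piecewise((exp(k*y)/k, Ne(k, 0)), (y, True)) + log(cos(2*y))


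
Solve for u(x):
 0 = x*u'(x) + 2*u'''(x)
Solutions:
 u(x) = C1 + Integral(C2*airyai(-2^(2/3)*x/2) + C3*airybi(-2^(2/3)*x/2), x)


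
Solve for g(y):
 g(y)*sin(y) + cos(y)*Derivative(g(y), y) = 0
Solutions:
 g(y) = C1*cos(y)


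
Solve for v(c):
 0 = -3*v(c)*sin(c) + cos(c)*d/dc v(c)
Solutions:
 v(c) = C1/cos(c)^3


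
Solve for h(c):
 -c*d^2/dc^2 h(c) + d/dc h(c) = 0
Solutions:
 h(c) = C1 + C2*c^2


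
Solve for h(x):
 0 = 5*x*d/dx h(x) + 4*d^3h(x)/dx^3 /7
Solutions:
 h(x) = C1 + Integral(C2*airyai(-70^(1/3)*x/2) + C3*airybi(-70^(1/3)*x/2), x)


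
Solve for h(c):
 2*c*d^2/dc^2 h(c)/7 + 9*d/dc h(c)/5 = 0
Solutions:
 h(c) = C1 + C2/c^(53/10)


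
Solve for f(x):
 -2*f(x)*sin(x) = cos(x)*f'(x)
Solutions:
 f(x) = C1*cos(x)^2


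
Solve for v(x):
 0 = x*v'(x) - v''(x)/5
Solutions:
 v(x) = C1 + C2*erfi(sqrt(10)*x/2)


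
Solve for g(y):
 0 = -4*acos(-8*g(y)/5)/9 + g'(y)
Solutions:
 Integral(1/acos(-8*_y/5), (_y, g(y))) = C1 + 4*y/9


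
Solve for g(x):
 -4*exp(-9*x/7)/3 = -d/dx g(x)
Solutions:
 g(x) = C1 - 28*exp(-9*x/7)/27


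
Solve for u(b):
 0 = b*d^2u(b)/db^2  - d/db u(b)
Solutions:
 u(b) = C1 + C2*b^2


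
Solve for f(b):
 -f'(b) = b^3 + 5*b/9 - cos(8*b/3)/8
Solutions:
 f(b) = C1 - b^4/4 - 5*b^2/18 + 3*sin(8*b/3)/64


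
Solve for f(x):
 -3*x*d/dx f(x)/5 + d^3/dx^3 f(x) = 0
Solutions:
 f(x) = C1 + Integral(C2*airyai(3^(1/3)*5^(2/3)*x/5) + C3*airybi(3^(1/3)*5^(2/3)*x/5), x)


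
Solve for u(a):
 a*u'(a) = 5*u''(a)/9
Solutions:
 u(a) = C1 + C2*erfi(3*sqrt(10)*a/10)
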